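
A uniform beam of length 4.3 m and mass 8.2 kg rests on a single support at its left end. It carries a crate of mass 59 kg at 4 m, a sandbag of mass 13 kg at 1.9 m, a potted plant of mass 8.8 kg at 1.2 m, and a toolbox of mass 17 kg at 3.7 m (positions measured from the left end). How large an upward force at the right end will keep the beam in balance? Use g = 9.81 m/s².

Take moments about the left end.
Beam weight: 8.2 × 9.81 = 80.44 N down at 2.15 m → arm 2.15 m, τ = 80.44 × 2.15 = 172.9 N·m clockwise.
Crate: 59 × 9.81 = 578.8 N down at 4 m → arm 4 m, τ = 578.8 × 4 = 2315 N·m clockwise.
Sandbag: 13 × 9.81 = 127.5 N down at 1.9 m → arm 1.9 m, τ = 127.5 × 1.9 = 242.2 N·m clockwise.
Potted plant: 8.8 × 9.81 = 86.33 N down at 1.2 m → arm 1.2 m, τ = 86.33 × 1.2 = 103.6 N·m clockwise.
Toolbox: 17 × 9.81 = 166.8 N down at 3.7 m → arm 3.7 m, τ = 166.8 × 3.7 = 617.2 N·m clockwise.
Net moment of the loads = 3451 N·m clockwise.
The upward force F acts at the right end, arm 4.3 m, giving F × 4.3 counterclockwise.
Στ = 0 ⇒ F × 4.3 = 3451 ⇒ F = 3451 / 4.3 = 803 N.

F ≈ 803 N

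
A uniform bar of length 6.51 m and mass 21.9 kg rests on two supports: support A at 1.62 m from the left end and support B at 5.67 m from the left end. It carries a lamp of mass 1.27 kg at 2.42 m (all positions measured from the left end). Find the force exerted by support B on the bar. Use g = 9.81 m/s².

R_B ≈ 89.2 N

Sum moments about support A (its reaction then has zero moment arm).
Beam weight: 21.9 × 9.81 = 214.8 N down at 3.255 m → arm 1.635 m, τ = 214.8 × 1.635 = 351.2 N·m clockwise.
Lamp: 1.27 × 9.81 = 12.46 N down at 2.42 m → arm 0.8 m, τ = 12.46 × 0.8 = 9.968 N·m clockwise.
Net load moment about support A = 361.2 N·m clockwise.
Reaction R at support B is upward at 5.67 m, arm 4.05 m → moment R × 4.05 counterclockwise.
Balancing moments: R × 4.05 = 361.2, giving R = 89.2 N.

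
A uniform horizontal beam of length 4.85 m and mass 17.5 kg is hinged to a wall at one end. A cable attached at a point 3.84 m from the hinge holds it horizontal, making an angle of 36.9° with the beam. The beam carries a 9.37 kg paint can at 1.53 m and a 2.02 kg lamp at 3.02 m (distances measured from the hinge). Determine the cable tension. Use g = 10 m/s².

T ≈ 273 N

About the hinge:
Beam weight: 17.5 × 10 = 175 N down at 2.425 m → arm 2.425 m, τ = 175 × 2.425 = 424.4 N·m clockwise.
Paint can: 9.37 × 10 = 93.7 N down at 1.53 m → arm 1.53 m, τ = 93.7 × 1.53 = 143.4 N·m clockwise.
Lamp: 2.02 × 10 = 20.2 N down at 3.02 m → arm 3.02 m, τ = 20.2 × 3.02 = 61 N·m clockwise.
Total clockwise load moment = 628.8 N·m.
The cable tension T acts at 3.84 m; only its component perpendicular to the beam, T sinθ, produces torque. sin 36.9° = 0.6004.
For rotational equilibrium, T × 3.84 × 0.6004 = 628.8, so T = 628.8 / 2.306 = 273 N.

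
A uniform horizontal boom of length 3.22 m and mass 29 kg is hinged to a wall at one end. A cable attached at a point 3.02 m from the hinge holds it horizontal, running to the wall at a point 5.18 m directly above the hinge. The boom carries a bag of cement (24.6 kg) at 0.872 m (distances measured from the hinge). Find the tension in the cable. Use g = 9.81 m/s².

Choose the hinge as the axis so the unknown hinge reaction has zero arm there.
Beam weight: 29 × 9.81 = 284.5 N down at 1.61 m → arm 1.61 m, τ = 284.5 × 1.61 = 458 N·m clockwise.
Bag of cement: 24.6 × 9.81 = 241.3 N down at 0.872 m → arm 0.872 m, τ = 241.3 × 0.872 = 210.4 N·m clockwise.
Total clockwise load moment = 668.4 N·m.
The cable tension T acts at 3.02 m; only its component perpendicular to the boom, T sinθ, produces torque. sinθ = h/√(h²+d²) = 5.18/√(5.18²+3.02²) = 0.8639.
For rotational equilibrium, T × 3.02 × 0.8639 = 668.4, so T = 668.4 / 2.609 = 256 N.

T ≈ 256 N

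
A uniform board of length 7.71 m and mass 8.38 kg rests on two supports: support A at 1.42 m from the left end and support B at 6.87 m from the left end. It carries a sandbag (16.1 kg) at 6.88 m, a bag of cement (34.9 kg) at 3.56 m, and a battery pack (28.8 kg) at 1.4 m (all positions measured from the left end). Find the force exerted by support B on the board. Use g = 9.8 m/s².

R_B ≈ 328 N

Taking torques about support A:
Beam weight: 8.38 × 9.8 = 82.12 N down at 3.855 m → arm 2.435 m, τ = 82.12 × 2.435 = 200 N·m clockwise.
Sandbag: 16.1 × 9.8 = 157.8 N down at 6.88 m → arm 5.46 m, τ = 157.8 × 5.46 = 861.6 N·m clockwise.
Bag of cement: 34.9 × 9.8 = 342 N down at 3.56 m → arm 2.14 m, τ = 342 × 2.14 = 731.9 N·m clockwise.
Battery pack: 28.8 × 9.8 = 282.2 N down at 1.4 m → arm 0.02 m, τ = 282.2 × 0.02 = 5.644 N·m counterclockwise.
Net load moment about support A = 1788 N·m clockwise.
Reaction R at support B is upward at 6.87 m, arm 5.45 m → moment R × 5.45 counterclockwise.
Setting net torque to zero: R × 5.45 = 1788 → R = 328 N.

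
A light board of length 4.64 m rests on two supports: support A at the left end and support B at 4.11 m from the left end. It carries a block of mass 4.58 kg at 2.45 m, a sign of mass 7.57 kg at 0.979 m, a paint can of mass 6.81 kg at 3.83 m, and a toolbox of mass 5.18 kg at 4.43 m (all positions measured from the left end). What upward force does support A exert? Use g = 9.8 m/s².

R_A ≈ 75.2 N

Take moments about support B.
Block: 4.58 × 9.8 = 44.88 N down at 2.45 m → arm 1.66 m, τ = 44.88 × 1.66 = 74.5 N·m counterclockwise.
Sign: 7.57 × 9.8 = 74.19 N down at 0.979 m → arm 3.131 m, τ = 74.19 × 3.131 = 232.3 N·m counterclockwise.
Paint can: 6.81 × 9.8 = 66.74 N down at 3.83 m → arm 0.28 m, τ = 66.74 × 0.28 = 18.69 N·m counterclockwise.
Toolbox: 5.18 × 9.8 = 50.76 N down at 4.43 m → arm 0.32 m, τ = 50.76 × 0.32 = 16.24 N·m clockwise.
Net load moment about support B = 309.2 N·m counterclockwise.
Reaction R at support A is upward at 0 m, arm 4.11 m → moment R × 4.11 clockwise.
Balancing moments: R × 4.11 = 309.2, giving R = 75.2 N.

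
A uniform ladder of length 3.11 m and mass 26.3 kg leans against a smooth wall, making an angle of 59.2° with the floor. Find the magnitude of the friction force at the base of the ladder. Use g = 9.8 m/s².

f ≈ 76.8 N

Taking torques about the foot of the ladder:
Ladder weight 26.3×9.8 = 257.7 N acts at 1.555 m along the ladder; its horizontal arm is 1.555·cos59.2° = 0.7962 m → τ = 205.2 N·m clockwise.
Wall normal N acts horizontally at the top; its moment arm is the height L sinθ = 3.11·sin59.2° = 2.671 m, counterclockwise.
Στ = 0 ⇒ N × 2.671 = 205.2 ⇒ N = 76.8 N.
ΣFx = 0: friction at the foot balances the wall's push, so f = N_wall = 76.8 N.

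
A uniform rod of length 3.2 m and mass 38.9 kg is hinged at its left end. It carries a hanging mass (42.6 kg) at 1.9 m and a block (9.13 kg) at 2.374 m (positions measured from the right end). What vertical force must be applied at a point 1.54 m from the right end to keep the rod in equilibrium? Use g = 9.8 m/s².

Take moments about the left end.
Beam weight: 38.9 × 9.8 = 381.2 N down at 1.6 m → arm 1.6 m, τ = 381.2 × 1.6 = 609.9 N·m clockwise.
Hanging mass: 42.6 × 9.8 = 417.5 N down at 1.9 m → arm 1.3 m, τ = 417.5 × 1.3 = 542.8 N·m clockwise.
Block: 9.13 × 9.8 = 89.47 N down at 2.374 m → arm 0.826 m, τ = 89.47 × 0.826 = 73.9 N·m clockwise.
Net moment of the loads = 1227 N·m clockwise.
The upward force F acts at a point 1.54 m from the right end, arm 1.66 m, giving F × 1.66 counterclockwise.
Balancing moments: F × 1.66 = 1227, giving F = 1227 / 1.66 = 739 N.

F ≈ 739 N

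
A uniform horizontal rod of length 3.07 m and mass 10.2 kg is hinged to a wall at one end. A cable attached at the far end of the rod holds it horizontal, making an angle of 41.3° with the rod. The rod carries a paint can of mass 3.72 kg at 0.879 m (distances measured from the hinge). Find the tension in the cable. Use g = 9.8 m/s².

T ≈ 91.5 N

Choose the hinge as the axis so the unknown hinge reaction has zero arm there.
Beam weight: 10.2 × 9.8 = 99.96 N down at 1.535 m → arm 1.535 m, τ = 99.96 × 1.535 = 153.4 N·m clockwise.
Paint can: 3.72 × 9.8 = 36.46 N down at 0.879 m → arm 0.879 m, τ = 36.46 × 0.879 = 32.05 N·m clockwise.
Total clockwise load moment = 185.4 N·m.
The cable tension T acts at 3.07 m; only its component perpendicular to the rod, T sinθ, produces torque. sin 41.3° = 0.66.
For rotational equilibrium, T × 3.07 × 0.66 = 185.4, so T = 185.4 / 2.026 = 91.5 N.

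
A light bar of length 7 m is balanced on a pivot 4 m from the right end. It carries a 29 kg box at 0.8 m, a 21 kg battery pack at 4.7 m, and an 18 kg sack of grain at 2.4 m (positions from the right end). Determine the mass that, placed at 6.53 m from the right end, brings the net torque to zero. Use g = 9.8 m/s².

About the pivot (at 4 m from the right end):
Box: 29 × 9.8 = 284.2 N down at 0.8 m → arm 3.2 m, τ = 284.2 × 3.2 = 909.4 N·m clockwise.
Battery pack: 21 × 9.8 = 205.8 N down at 4.7 m → arm 0.7 m, τ = 205.8 × 0.7 = 144.1 N·m counterclockwise.
Sack of grain: 18 × 9.8 = 176.4 N down at 2.4 m → arm 1.6 m, τ = 176.4 × 1.6 = 282.2 N·m clockwise.
Net moment of known loads = 1048 N·m clockwise.
An unknown mass m at 6.53 m has arm 2.53 m; its moment is m·g·2.53 counterclockwise.
For rotational equilibrium, m × 9.8 × 2.53 = 1048, so m = 1048 / (9.8 × 2.53) = 42.3 kg.

m ≈ 42.3 kg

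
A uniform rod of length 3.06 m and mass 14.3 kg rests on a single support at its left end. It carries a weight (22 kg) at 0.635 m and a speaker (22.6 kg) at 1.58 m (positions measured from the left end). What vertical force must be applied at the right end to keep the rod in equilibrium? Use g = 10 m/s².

About the left end:
Beam weight: 14.3 × 10 = 143 N down at 1.53 m → arm 1.53 m, τ = 143 × 1.53 = 218.8 N·m clockwise.
Weight: 22 × 10 = 220 N down at 0.635 m → arm 0.635 m, τ = 220 × 0.635 = 139.7 N·m clockwise.
Speaker: 22.6 × 10 = 226 N down at 1.58 m → arm 1.58 m, τ = 226 × 1.58 = 357.1 N·m clockwise.
Net moment of the loads = 715.6 N·m clockwise.
The upward force F acts at the right end, arm 3.06 m, giving F × 3.06 counterclockwise.
Balancing moments: F × 3.06 = 715.6, giving F = 715.6 / 3.06 = 234 N.

F ≈ 234 N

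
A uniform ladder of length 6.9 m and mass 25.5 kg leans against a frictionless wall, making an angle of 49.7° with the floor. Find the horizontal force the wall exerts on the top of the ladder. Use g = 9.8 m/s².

Choose the foot of the ladder as the axis so the floor normal and friction both act there and drop out.
Ladder weight 25.5×9.8 = 249.9 N acts at 3.45 m along the ladder; its horizontal arm is 3.45·cos49.7° = 2.231 m → τ = 557.5 N·m clockwise.
Wall normal N acts horizontally at the top; its moment arm is the height L sinθ = 6.9·sin49.7° = 5.262 m, counterclockwise.
For rotational equilibrium, N × 5.262 = 557.5, so N = 106 N.

N_wall ≈ 106 N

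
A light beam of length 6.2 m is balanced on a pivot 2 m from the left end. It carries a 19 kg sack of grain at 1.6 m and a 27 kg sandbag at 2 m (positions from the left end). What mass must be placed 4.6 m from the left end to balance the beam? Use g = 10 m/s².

Sum moments about the pivot (at 2 m from the left end) (the support reaction has zero arm there).
Sack of grain: 19 × 10 = 190 N down at 1.6 m → arm 0.4 m, τ = 190 × 0.4 = 76 N·m counterclockwise.
Sandbag: acts at the pivot, moment arm 0 → no torque.
Net moment of known loads = 76 N·m counterclockwise.
An unknown mass m at 4.6 m has arm 2.6 m; its moment is m·g·2.6 clockwise.
Balancing moments: m × 10 × 2.6 = 76, giving m = 76 / (10 × 2.6) = 2.92 kg.

m ≈ 2.92 kg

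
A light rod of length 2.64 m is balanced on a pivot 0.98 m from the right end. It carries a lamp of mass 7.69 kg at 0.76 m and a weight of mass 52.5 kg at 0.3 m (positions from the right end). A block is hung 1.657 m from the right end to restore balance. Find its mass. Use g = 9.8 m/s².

m ≈ 55.2 kg

About the pivot (at 0.98 m from the right end):
Lamp: 7.69 × 9.8 = 75.36 N down at 0.76 m → arm 0.22 m, τ = 75.36 × 0.22 = 16.58 N·m clockwise.
Weight: 52.5 × 9.8 = 514.5 N down at 0.3 m → arm 0.68 m, τ = 514.5 × 0.68 = 349.9 N·m clockwise.
Net moment of known loads = 366.5 N·m clockwise.
An unknown mass m at 1.657 m has arm 0.677 m; its moment is m·g·0.677 counterclockwise.
For rotational equilibrium, m × 9.8 × 0.677 = 366.5, so m = 366.5 / (9.8 × 0.677) = 55.2 kg.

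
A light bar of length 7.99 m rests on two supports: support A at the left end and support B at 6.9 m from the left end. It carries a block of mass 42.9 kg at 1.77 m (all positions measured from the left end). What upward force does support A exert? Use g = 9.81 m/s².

About support B:
Block: 42.9 × 9.81 = 420.8 N down at 1.77 m → arm 5.13 m, τ = 420.8 × 5.13 = 2159 N·m counterclockwise.
Net load moment about support B = 2159 N·m counterclockwise.
Reaction R at support A is upward at 0 m, arm 6.9 m → moment R × 6.9 clockwise.
Στ = 0 ⇒ R × 6.9 = 2159 ⇒ R = 313 N.

R_A ≈ 313 N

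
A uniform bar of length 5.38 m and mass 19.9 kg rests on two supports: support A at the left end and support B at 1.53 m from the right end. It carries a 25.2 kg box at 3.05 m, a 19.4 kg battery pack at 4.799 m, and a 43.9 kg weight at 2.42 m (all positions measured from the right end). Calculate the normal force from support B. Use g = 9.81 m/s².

Take moments about support A.
Beam weight: 19.9 × 9.81 = 195.2 N down at 2.69 m → arm 2.69 m, τ = 195.2 × 2.69 = 525.1 N·m clockwise.
Box: 25.2 × 9.81 = 247.2 N down at 3.05 m → arm 2.33 m, τ = 247.2 × 2.33 = 576 N·m clockwise.
Battery pack: 19.4 × 9.81 = 190.3 N down at 4.799 m → arm 0.581 m, τ = 190.3 × 0.581 = 110.6 N·m clockwise.
Weight: 43.9 × 9.81 = 430.7 N down at 2.42 m → arm 2.96 m, τ = 430.7 × 2.96 = 1275 N·m clockwise.
Net load moment about support A = 2487 N·m clockwise.
Reaction R at support B is upward at 1.53 m, arm 3.85 m → moment R × 3.85 counterclockwise.
For rotational equilibrium, R × 3.85 = 2487, so R = 646 N.

R_B ≈ 646 N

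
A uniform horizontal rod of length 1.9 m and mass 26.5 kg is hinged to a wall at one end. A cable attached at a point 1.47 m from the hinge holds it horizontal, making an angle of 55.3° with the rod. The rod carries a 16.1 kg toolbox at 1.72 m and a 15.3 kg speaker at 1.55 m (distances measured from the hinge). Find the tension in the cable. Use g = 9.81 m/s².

Taking torques about the hinge:
Beam weight: 26.5 × 9.81 = 260 N down at 0.95 m → arm 0.95 m, τ = 260 × 0.95 = 247 N·m clockwise.
Toolbox: 16.1 × 9.81 = 157.9 N down at 1.72 m → arm 1.72 m, τ = 157.9 × 1.72 = 271.6 N·m clockwise.
Speaker: 15.3 × 9.81 = 150.1 N down at 1.55 m → arm 1.55 m, τ = 150.1 × 1.55 = 232.7 N·m clockwise.
Total clockwise load moment = 751.3 N·m.
The cable tension T acts at 1.47 m; only its component perpendicular to the rod, T sinθ, produces torque. sin 55.3° = 0.8221.
For rotational equilibrium, T × 1.47 × 0.8221 = 751.3, so T = 751.3 / 1.208 = 622 N.

T ≈ 622 N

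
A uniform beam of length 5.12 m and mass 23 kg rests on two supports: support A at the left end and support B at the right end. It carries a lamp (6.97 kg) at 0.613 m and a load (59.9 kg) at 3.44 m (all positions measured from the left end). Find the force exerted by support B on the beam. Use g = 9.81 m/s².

R_B ≈ 516 N

Sum moments about support A (its reaction then has zero moment arm).
Beam weight: 23 × 9.81 = 225.6 N down at 2.56 m → arm 2.56 m, τ = 225.6 × 2.56 = 577.5 N·m clockwise.
Lamp: 6.97 × 9.81 = 68.38 N down at 0.613 m → arm 0.613 m, τ = 68.38 × 0.613 = 41.92 N·m clockwise.
Load: 59.9 × 9.81 = 587.6 N down at 3.44 m → arm 3.44 m, τ = 587.6 × 3.44 = 2021 N·m clockwise.
Net load moment about support A = 2640 N·m clockwise.
Reaction R at support B is upward at 5.12 m, arm 5.12 m → moment R × 5.12 counterclockwise.
Στ = 0 ⇒ R × 5.12 = 2640 ⇒ R = 516 N.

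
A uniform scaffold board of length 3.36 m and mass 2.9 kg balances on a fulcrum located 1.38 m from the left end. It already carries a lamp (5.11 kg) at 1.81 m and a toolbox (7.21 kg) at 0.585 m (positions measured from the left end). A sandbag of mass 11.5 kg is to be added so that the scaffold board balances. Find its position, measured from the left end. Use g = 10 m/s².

x ≈ 1.61 m from the left end

Taking torques about the fulcrum (at 1.38 m from the left end):
Beam weight: 2.9 × 10 = 29 N down at 1.68 m → arm 0.3 m, τ = 29 × 0.3 = 8.7 N·m clockwise.
Lamp: 5.11 × 10 = 51.1 N down at 1.81 m → arm 0.43 m, τ = 51.1 × 0.43 = 21.97 N·m clockwise.
Toolbox: 7.21 × 10 = 72.1 N down at 0.585 m → arm 0.795 m, τ = 72.1 × 0.795 = 57.32 N·m counterclockwise.
Net moment of existing loads = 26.65 N·m counterclockwise.
The sandbag weighs 11.5 × 10 = 115 N and must supply an equal clockwise moment, so its lever arm about the fulcrum is 26.65 / 115 = 0.232 m.
That puts it at 1.38 + 0.232 = 1.61 m from the left end.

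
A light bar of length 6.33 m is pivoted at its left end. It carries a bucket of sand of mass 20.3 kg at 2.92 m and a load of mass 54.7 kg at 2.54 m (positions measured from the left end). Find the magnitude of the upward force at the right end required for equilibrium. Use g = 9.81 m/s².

F ≈ 307 N

About the left end:
Bucket of sand: 20.3 × 9.81 = 199.1 N down at 2.92 m → arm 2.92 m, τ = 199.1 × 2.92 = 581.4 N·m clockwise.
Load: 54.7 × 9.81 = 536.6 N down at 2.54 m → arm 2.54 m, τ = 536.6 × 2.54 = 1363 N·m clockwise.
Net moment of the loads = 1944 N·m clockwise.
The upward force F acts at the right end, arm 6.33 m, giving F × 6.33 counterclockwise.
Στ = 0 ⇒ F × 6.33 = 1944 ⇒ F = 1944 / 6.33 = 307 N.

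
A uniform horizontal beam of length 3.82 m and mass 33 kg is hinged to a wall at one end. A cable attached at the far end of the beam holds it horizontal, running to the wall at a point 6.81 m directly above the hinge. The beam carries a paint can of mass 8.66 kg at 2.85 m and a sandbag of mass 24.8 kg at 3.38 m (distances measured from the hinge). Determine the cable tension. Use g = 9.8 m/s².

T ≈ 505 N

Take moments about the hinge.
Beam weight: 33 × 9.8 = 323.4 N down at 1.91 m → arm 1.91 m, τ = 323.4 × 1.91 = 617.7 N·m clockwise.
Paint can: 8.66 × 9.8 = 84.87 N down at 2.85 m → arm 2.85 m, τ = 84.87 × 2.85 = 241.9 N·m clockwise.
Sandbag: 24.8 × 9.8 = 243 N down at 3.38 m → arm 3.38 m, τ = 243 × 3.38 = 821.3 N·m clockwise.
Total clockwise load moment = 1681 N·m.
The cable tension T acts at 3.82 m; only its component perpendicular to the beam, T sinθ, produces torque. sinθ = h/√(h²+d²) = 6.81/√(6.81²+3.82²) = 0.8722.
Setting net torque to zero: T × 3.82 × 0.8722 = 1681 → T = 1681 / 3.332 = 505 N.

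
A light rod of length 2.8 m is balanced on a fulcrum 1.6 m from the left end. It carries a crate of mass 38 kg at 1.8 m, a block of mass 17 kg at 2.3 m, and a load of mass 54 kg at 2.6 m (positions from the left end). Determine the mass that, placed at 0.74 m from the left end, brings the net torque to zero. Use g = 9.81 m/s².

m ≈ 85.5 kg

Taking torques about the fulcrum (at 1.6 m from the left end):
Crate: 38 × 9.81 = 372.8 N down at 1.8 m → arm 0.2 m, τ = 372.8 × 0.2 = 74.56 N·m clockwise.
Block: 17 × 9.81 = 166.8 N down at 2.3 m → arm 0.7 m, τ = 166.8 × 0.7 = 116.8 N·m clockwise.
Load: 54 × 9.81 = 529.7 N down at 2.6 m → arm 1 m, τ = 529.7 × 1 = 529.7 N·m clockwise.
Net moment of known loads = 721.1 N·m clockwise.
An unknown mass m at 0.74 m has arm 0.86 m; its moment is m·g·0.86 counterclockwise.
For rotational equilibrium, m × 9.81 × 0.86 = 721.1, so m = 721.1 / (9.81 × 0.86) = 85.5 kg.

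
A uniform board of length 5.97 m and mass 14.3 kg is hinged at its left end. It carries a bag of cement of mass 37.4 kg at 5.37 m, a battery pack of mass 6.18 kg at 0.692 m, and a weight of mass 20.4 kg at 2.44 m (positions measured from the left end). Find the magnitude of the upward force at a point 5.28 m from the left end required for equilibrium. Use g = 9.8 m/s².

F ≈ 552 N

About the left end:
Beam weight: 14.3 × 9.8 = 140.1 N down at 2.985 m → arm 2.985 m, τ = 140.1 × 2.985 = 418.2 N·m clockwise.
Bag of cement: 37.4 × 9.8 = 366.5 N down at 5.37 m → arm 5.37 m, τ = 366.5 × 5.37 = 1968 N·m clockwise.
Battery pack: 6.18 × 9.8 = 60.56 N down at 0.692 m → arm 0.692 m, τ = 60.56 × 0.692 = 41.91 N·m clockwise.
Weight: 20.4 × 9.8 = 199.9 N down at 2.44 m → arm 2.44 m, τ = 199.9 × 2.44 = 487.8 N·m clockwise.
Net moment of the loads = 2916 N·m clockwise.
The upward force F acts at a point 5.28 m from the left end, arm 5.28 m, giving F × 5.28 counterclockwise.
Στ = 0 ⇒ F × 5.28 = 2916 ⇒ F = 2916 / 5.28 = 552 N.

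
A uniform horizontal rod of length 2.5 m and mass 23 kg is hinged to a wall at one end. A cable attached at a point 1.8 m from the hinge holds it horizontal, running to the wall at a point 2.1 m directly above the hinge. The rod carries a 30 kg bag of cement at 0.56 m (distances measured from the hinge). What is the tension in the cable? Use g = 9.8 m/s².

T ≈ 327 N

Sum moments about the hinge (the unknown hinge reaction has zero arm there).
Beam weight: 23 × 9.8 = 225.4 N down at 1.25 m → arm 1.25 m, τ = 225.4 × 1.25 = 281.8 N·m clockwise.
Bag of cement: 30 × 9.8 = 294 N down at 0.56 m → arm 0.56 m, τ = 294 × 0.56 = 164.6 N·m clockwise.
Total clockwise load moment = 446.4 N·m.
The cable tension T acts at 1.8 m; only its component perpendicular to the rod, T sinθ, produces torque. sinθ = h/√(h²+d²) = 2.1/√(2.1²+1.8²) = 0.7593.
Setting net torque to zero: T × 1.8 × 0.7593 = 446.4 → T = 446.4 / 1.367 = 327 N.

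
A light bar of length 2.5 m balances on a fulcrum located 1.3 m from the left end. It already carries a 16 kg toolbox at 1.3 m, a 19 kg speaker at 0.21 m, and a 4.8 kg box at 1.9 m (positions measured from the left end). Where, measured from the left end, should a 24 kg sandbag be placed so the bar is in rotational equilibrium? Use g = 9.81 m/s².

Sum moments about the fulcrum (at 1.3 m from the left end) (the support reaction has zero arm there).
Toolbox: acts at the fulcrum, moment arm 0 → no torque.
Speaker: 19 × 9.81 = 186.4 N down at 0.21 m → arm 1.09 m, τ = 186.4 × 1.09 = 203.2 N·m counterclockwise.
Box: 4.8 × 9.81 = 47.09 N down at 1.9 m → arm 0.6 m, τ = 47.09 × 0.6 = 28.25 N·m clockwise.
Net moment of existing loads = 174.9 N·m counterclockwise.
The sandbag weighs 24 × 9.81 = 235.4 N and must supply an equal clockwise moment, so its lever arm about the fulcrum is 174.9 / 235.4 = 0.743 m.
That puts it at 1.3 + 0.743 = 2.04 m from the left end.

x ≈ 2.04 m from the left end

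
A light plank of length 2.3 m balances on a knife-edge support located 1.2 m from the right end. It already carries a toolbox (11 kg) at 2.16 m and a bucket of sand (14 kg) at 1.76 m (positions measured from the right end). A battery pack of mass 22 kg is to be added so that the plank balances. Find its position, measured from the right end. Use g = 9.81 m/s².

x ≈ 0.364 m from the right end

Take moments about the knife-edge support (at 1.2 m from the right end).
Toolbox: 11 × 9.81 = 107.9 N down at 2.16 m → arm 0.96 m, τ = 107.9 × 0.96 = 103.6 N·m counterclockwise.
Bucket of sand: 14 × 9.81 = 137.3 N down at 1.76 m → arm 0.56 m, τ = 137.3 × 0.56 = 76.89 N·m counterclockwise.
Net moment of existing loads = 180.5 N·m counterclockwise.
The battery pack weighs 22 × 9.81 = 215.8 N and must supply an equal clockwise moment, so its lever arm about the knife-edge support is 180.5 / 215.8 = 0.836 m.
That puts it at 1.2 − 0.836 = 0.364 m from the right end.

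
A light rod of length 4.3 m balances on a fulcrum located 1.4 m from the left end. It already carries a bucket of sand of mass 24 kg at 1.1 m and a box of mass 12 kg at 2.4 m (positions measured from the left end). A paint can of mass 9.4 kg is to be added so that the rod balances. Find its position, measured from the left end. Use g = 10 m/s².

Sum moments about the fulcrum (at 1.4 m from the left end) (the support reaction has zero arm there).
Bucket of sand: 24 × 10 = 240 N down at 1.1 m → arm 0.3 m, τ = 240 × 0.3 = 72 N·m counterclockwise.
Box: 12 × 10 = 120 N down at 2.4 m → arm 1 m, τ = 120 × 1 = 120 N·m clockwise.
Net moment of existing loads = 48 N·m clockwise.
The paint can weighs 9.4 × 10 = 94 N and must supply an equal counterclockwise moment, so its lever arm about the fulcrum is 48 / 94 = 0.511 m.
That puts it at 1.4 − 0.511 = 0.889 m from the left end.

x ≈ 0.889 m from the left end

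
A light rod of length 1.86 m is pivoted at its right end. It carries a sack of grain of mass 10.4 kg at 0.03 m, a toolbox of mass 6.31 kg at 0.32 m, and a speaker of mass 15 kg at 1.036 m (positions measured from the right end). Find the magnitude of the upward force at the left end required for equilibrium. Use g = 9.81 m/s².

F ≈ 94.3 N

Take moments about the right end.
Sack of grain: 10.4 × 9.81 = 102 N down at 0.03 m → arm 0.03 m, τ = 102 × 0.03 = 3.06 N·m counterclockwise.
Toolbox: 6.31 × 9.81 = 61.9 N down at 0.32 m → arm 0.32 m, τ = 61.9 × 0.32 = 19.81 N·m counterclockwise.
Speaker: 15 × 9.81 = 147.2 N down at 1.036 m → arm 1.036 m, τ = 147.2 × 1.036 = 152.5 N·m counterclockwise.
Net moment of the loads = 175.4 N·m counterclockwise.
The upward force F acts at the left end, arm 1.86 m, giving F × 1.86 clockwise.
Στ = 0 ⇒ F × 1.86 = 175.4 ⇒ F = 175.4 / 1.86 = 94.3 N.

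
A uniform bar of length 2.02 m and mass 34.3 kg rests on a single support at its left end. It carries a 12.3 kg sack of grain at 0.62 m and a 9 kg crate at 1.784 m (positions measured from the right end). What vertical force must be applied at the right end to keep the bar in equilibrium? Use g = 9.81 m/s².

Choose the left end as the axis so the unknown pivot reaction has zero arm there.
Beam weight: 34.3 × 9.81 = 336.5 N down at 1.01 m → arm 1.01 m, τ = 336.5 × 1.01 = 339.9 N·m clockwise.
Sack of grain: 12.3 × 9.81 = 120.7 N down at 0.62 m → arm 1.4 m, τ = 120.7 × 1.4 = 169 N·m clockwise.
Crate: 9 × 9.81 = 88.29 N down at 1.784 m → arm 0.236 m, τ = 88.29 × 0.236 = 20.84 N·m clockwise.
Net moment of the loads = 529.7 N·m clockwise.
The upward force F acts at the right end, arm 2.02 m, giving F × 2.02 counterclockwise.
Setting net torque to zero: F × 2.02 = 529.7 → F = 529.7 / 2.02 = 262 N.

F ≈ 262 N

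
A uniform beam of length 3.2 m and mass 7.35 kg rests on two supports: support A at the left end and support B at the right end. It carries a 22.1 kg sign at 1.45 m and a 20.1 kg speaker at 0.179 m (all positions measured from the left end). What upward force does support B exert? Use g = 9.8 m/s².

Taking torques about support A:
Beam weight: 7.35 × 9.8 = 72.03 N down at 1.6 m → arm 1.6 m, τ = 72.03 × 1.6 = 115.2 N·m clockwise.
Sign: 22.1 × 9.8 = 216.6 N down at 1.45 m → arm 1.45 m, τ = 216.6 × 1.45 = 314.1 N·m clockwise.
Speaker: 20.1 × 9.8 = 197 N down at 0.179 m → arm 0.179 m, τ = 197 × 0.179 = 35.26 N·m clockwise.
Net load moment about support A = 464.6 N·m clockwise.
Reaction R at support B is upward at 3.2 m, arm 3.2 m → moment R × 3.2 counterclockwise.
Balancing moments: R × 3.2 = 464.6, giving R = 145 N.

R_B ≈ 145 N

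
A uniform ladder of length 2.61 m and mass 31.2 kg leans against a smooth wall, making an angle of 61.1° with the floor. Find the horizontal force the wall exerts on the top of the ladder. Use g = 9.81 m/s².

Taking torques about the foot of the ladder:
Ladder weight 31.2×9.81 = 306.1 N acts at 1.305 m along the ladder; its horizontal arm is 1.305·cos61.1° = 0.6307 m → τ = 193.1 N·m clockwise.
Wall normal N acts horizontally at the top; its moment arm is the height L sinθ = 2.61·sin61.1° = 2.285 m, counterclockwise.
Setting net torque to zero: N × 2.285 = 193.1 → N = 84.5 N.

N_wall ≈ 84.5 N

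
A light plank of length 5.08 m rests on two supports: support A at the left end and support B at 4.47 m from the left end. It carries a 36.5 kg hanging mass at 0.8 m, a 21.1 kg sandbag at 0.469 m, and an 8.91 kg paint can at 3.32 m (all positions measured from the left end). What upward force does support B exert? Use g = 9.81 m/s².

Taking torques about support A:
Hanging mass: 36.5 × 9.81 = 358.1 N down at 0.8 m → arm 0.8 m, τ = 358.1 × 0.8 = 286.5 N·m clockwise.
Sandbag: 21.1 × 9.81 = 207 N down at 0.469 m → arm 0.469 m, τ = 207 × 0.469 = 97.08 N·m clockwise.
Paint can: 8.91 × 9.81 = 87.41 N down at 3.32 m → arm 3.32 m, τ = 87.41 × 3.32 = 290.2 N·m clockwise.
Net load moment about support A = 673.8 N·m clockwise.
Reaction R at support B is upward at 4.47 m, arm 4.47 m → moment R × 4.47 counterclockwise.
For rotational equilibrium, R × 4.47 = 673.8, so R = 151 N.

R_B ≈ 151 N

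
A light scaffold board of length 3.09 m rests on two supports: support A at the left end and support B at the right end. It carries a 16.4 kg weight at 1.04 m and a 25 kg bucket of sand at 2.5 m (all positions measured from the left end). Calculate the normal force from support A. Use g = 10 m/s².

Sum moments about support B (its reaction then has zero moment arm).
Weight: 16.4 × 10 = 164 N down at 1.04 m → arm 2.05 m, τ = 164 × 2.05 = 336.2 N·m counterclockwise.
Bucket of sand: 25 × 10 = 250 N down at 2.5 m → arm 0.59 m, τ = 250 × 0.59 = 147.5 N·m counterclockwise.
Net load moment about support B = 483.7 N·m counterclockwise.
Reaction R at support A is upward at 0 m, arm 3.09 m → moment R × 3.09 clockwise.
For rotational equilibrium, R × 3.09 = 483.7, so R = 157 N.

R_A ≈ 157 N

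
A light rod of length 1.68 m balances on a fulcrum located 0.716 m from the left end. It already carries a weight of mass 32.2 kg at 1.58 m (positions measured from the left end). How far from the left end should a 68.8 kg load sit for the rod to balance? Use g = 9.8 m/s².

x ≈ 0.312 m from the left end

About the fulcrum (at 0.716 m from the left end):
Weight: 32.2 × 9.8 = 315.6 N down at 1.58 m → arm 0.864 m, τ = 315.6 × 0.864 = 272.7 N·m clockwise.
Net moment of existing loads = 272.7 N·m clockwise.
The load weighs 68.8 × 9.8 = 674.2 N and must supply an equal counterclockwise moment, so its lever arm about the fulcrum is 272.7 / 674.2 = 0.404 m.
That puts it at 0.716 − 0.404 = 0.312 m from the left end.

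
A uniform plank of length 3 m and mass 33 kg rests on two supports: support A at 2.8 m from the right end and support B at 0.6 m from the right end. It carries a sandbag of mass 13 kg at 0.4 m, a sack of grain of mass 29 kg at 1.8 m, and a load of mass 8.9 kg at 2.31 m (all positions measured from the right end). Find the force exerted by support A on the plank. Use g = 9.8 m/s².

R_A ≈ 344 N

Sum moments about support B (its reaction then has zero moment arm).
Beam weight: 33 × 9.8 = 323.4 N down at 1.5 m → arm 0.9 m, τ = 323.4 × 0.9 = 291.1 N·m counterclockwise.
Sandbag: 13 × 9.8 = 127.4 N down at 0.4 m → arm 0.2 m, τ = 127.4 × 0.2 = 25.48 N·m clockwise.
Sack of grain: 29 × 9.8 = 284.2 N down at 1.8 m → arm 1.2 m, τ = 284.2 × 1.2 = 341 N·m counterclockwise.
Load: 8.9 × 9.8 = 87.22 N down at 2.31 m → arm 1.71 m, τ = 87.22 × 1.71 = 149.1 N·m counterclockwise.
Net load moment about support B = 755.7 N·m counterclockwise.
Reaction R at support A is upward at 2.8 m, arm 2.2 m → moment R × 2.2 clockwise.
Balancing moments: R × 2.2 = 755.7, giving R = 344 N.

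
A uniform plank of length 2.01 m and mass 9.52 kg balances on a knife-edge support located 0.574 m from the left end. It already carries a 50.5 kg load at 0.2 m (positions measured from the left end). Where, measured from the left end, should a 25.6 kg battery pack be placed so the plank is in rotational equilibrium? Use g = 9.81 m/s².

Take moments about the knife-edge support (at 0.574 m from the left end).
Beam weight: 9.52 × 9.81 = 93.39 N down at 1.005 m → arm 0.431 m, τ = 93.39 × 0.431 = 40.25 N·m clockwise.
Load: 50.5 × 9.81 = 495.4 N down at 0.2 m → arm 0.374 m, τ = 495.4 × 0.374 = 185.3 N·m counterclockwise.
Net moment of existing loads = 145.1 N·m counterclockwise.
The battery pack weighs 25.6 × 9.81 = 251.1 N and must supply an equal clockwise moment, so its lever arm about the knife-edge support is 145.1 / 251.1 = 0.578 m.
That puts it at 0.574 + 0.578 = 1.15 m from the left end.

x ≈ 1.15 m from the left end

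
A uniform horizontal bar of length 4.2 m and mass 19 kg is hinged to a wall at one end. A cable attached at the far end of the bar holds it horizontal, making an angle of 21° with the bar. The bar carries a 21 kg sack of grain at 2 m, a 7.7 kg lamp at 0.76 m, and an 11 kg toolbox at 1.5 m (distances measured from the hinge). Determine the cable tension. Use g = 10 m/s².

T ≈ 693 N

Sum moments about the hinge (the unknown hinge reaction has zero arm there).
Beam weight: 19 × 10 = 190 N down at 2.1 m → arm 2.1 m, τ = 190 × 2.1 = 399 N·m clockwise.
Sack of grain: 21 × 10 = 210 N down at 2 m → arm 2 m, τ = 210 × 2 = 420 N·m clockwise.
Lamp: 7.7 × 10 = 77 N down at 0.76 m → arm 0.76 m, τ = 77 × 0.76 = 58.52 N·m clockwise.
Toolbox: 11 × 10 = 110 N down at 1.5 m → arm 1.5 m, τ = 110 × 1.5 = 165 N·m clockwise.
Total clockwise load moment = 1043 N·m.
The cable tension T acts at 4.2 m; only its component perpendicular to the bar, T sinθ, produces torque. sin 21° = 0.3584.
Στ = 0 ⇒ T × 4.2 × 0.3584 = 1043 ⇒ T = 1043 / 1.505 = 693 N.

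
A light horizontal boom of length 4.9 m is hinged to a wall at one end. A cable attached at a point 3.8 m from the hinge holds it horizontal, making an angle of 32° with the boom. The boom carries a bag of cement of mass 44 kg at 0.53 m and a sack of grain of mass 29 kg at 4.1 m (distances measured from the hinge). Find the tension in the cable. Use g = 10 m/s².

Take moments about the hinge.
Bag of cement: 44 × 10 = 440 N down at 0.53 m → arm 0.53 m, τ = 440 × 0.53 = 233.2 N·m clockwise.
Sack of grain: 29 × 10 = 290 N down at 4.1 m → arm 4.1 m, τ = 290 × 4.1 = 1189 N·m clockwise.
Total clockwise load moment = 1422 N·m.
The cable tension T acts at 3.8 m; only its component perpendicular to the boom, T sinθ, produces torque. sin 32° = 0.5299.
Στ = 0 ⇒ T × 3.8 × 0.5299 = 1422 ⇒ T = 1422 / 2.014 = 706 N.

T ≈ 706 N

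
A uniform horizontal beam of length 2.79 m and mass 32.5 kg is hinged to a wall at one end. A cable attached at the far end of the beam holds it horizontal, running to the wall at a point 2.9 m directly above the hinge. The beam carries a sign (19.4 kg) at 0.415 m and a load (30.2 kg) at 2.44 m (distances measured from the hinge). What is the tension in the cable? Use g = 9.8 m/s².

Taking torques about the hinge:
Beam weight: 32.5 × 9.8 = 318.5 N down at 1.395 m → arm 1.395 m, τ = 318.5 × 1.395 = 444.3 N·m clockwise.
Sign: 19.4 × 9.8 = 190.1 N down at 0.415 m → arm 0.415 m, τ = 190.1 × 0.415 = 78.89 N·m clockwise.
Load: 30.2 × 9.8 = 296 N down at 2.44 m → arm 2.44 m, τ = 296 × 2.44 = 722.2 N·m clockwise.
Total clockwise load moment = 1245 N·m.
The cable tension T acts at 2.79 m; only its component perpendicular to the beam, T sinθ, produces torque. sinθ = h/√(h²+d²) = 2.9/√(2.9²+2.79²) = 0.7206.
Στ = 0 ⇒ T × 2.79 × 0.7206 = 1245 ⇒ T = 1245 / 2.01 = 619 N.

T ≈ 619 N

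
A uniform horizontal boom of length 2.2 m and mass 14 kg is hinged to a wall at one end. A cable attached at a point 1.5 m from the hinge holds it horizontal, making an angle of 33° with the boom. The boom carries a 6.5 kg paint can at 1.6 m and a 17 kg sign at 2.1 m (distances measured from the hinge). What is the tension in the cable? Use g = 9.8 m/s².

Choose the hinge as the axis so the unknown hinge reaction has zero arm there.
Beam weight: 14 × 9.8 = 137.2 N down at 1.1 m → arm 1.1 m, τ = 137.2 × 1.1 = 150.9 N·m clockwise.
Paint can: 6.5 × 9.8 = 63.7 N down at 1.6 m → arm 1.6 m, τ = 63.7 × 1.6 = 101.9 N·m clockwise.
Sign: 17 × 9.8 = 166.6 N down at 2.1 m → arm 2.1 m, τ = 166.6 × 2.1 = 349.9 N·m clockwise.
Total clockwise load moment = 602.7 N·m.
The cable tension T acts at 1.5 m; only its component perpendicular to the boom, T sinθ, produces torque. sin 33° = 0.5446.
For rotational equilibrium, T × 1.5 × 0.5446 = 602.7, so T = 602.7 / 0.8169 = 738 N.

T ≈ 738 N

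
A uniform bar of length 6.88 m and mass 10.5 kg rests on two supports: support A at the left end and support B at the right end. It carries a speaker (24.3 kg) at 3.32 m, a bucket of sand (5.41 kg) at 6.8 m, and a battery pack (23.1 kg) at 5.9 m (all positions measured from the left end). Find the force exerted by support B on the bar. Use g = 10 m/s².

R_B ≈ 421 N

About support A:
Beam weight: 10.5 × 10 = 105 N down at 3.44 m → arm 3.44 m, τ = 105 × 3.44 = 361.2 N·m clockwise.
Speaker: 24.3 × 10 = 243 N down at 3.32 m → arm 3.32 m, τ = 243 × 3.32 = 806.8 N·m clockwise.
Bucket of sand: 5.41 × 10 = 54.1 N down at 6.8 m → arm 6.8 m, τ = 54.1 × 6.8 = 367.9 N·m clockwise.
Battery pack: 23.1 × 10 = 231 N down at 5.9 m → arm 5.9 m, τ = 231 × 5.9 = 1363 N·m clockwise.
Net load moment about support A = 2899 N·m clockwise.
Reaction R at support B is upward at 6.88 m, arm 6.88 m → moment R × 6.88 counterclockwise.
For rotational equilibrium, R × 6.88 = 2899, so R = 421 N.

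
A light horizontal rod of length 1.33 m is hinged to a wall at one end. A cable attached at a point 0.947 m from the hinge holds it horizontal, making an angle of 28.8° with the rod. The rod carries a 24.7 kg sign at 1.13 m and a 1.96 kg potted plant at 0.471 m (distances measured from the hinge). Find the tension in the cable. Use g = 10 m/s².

Taking torques about the hinge:
Sign: 24.7 × 10 = 247 N down at 1.13 m → arm 1.13 m, τ = 247 × 1.13 = 279.1 N·m clockwise.
Potted plant: 1.96 × 10 = 19.6 N down at 0.471 m → arm 0.471 m, τ = 19.6 × 0.471 = 9.232 N·m clockwise.
Total clockwise load moment = 288.3 N·m.
The cable tension T acts at 0.947 m; only its component perpendicular to the rod, T sinθ, produces torque. sin 28.8° = 0.4818.
Balancing moments: T × 0.947 × 0.4818 = 288.3, giving T = 288.3 / 0.4563 = 632 N.

T ≈ 632 N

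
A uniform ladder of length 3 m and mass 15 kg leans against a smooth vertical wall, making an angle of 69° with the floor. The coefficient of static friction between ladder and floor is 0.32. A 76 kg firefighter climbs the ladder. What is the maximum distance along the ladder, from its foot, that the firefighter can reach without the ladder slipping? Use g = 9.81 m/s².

d ≈ 2.7 m

About the foot of the ladder:
Ladder weight 15×9.81 = 147.2 N acts at 1.5 m along the ladder; its horizontal arm is 1.5·cos69° = 0.5376 m → τ = 79.13 N·m clockwise.
Firefighter weight 76×9.81 = 745.6 N at distance d → arm d·cos69° → τ = 745.6·d·0.3584 clockwise.
Wall normal N at the top has arm L sinθ = 2.801 m counterclockwise, so Στ = 0 gives N·2.801 = 79.13 + 267.2·d.
ΣFy = 0 ⇒ N_floor = 892.8 N, so the maximum friction is μ_s·N_floor = 0.32×892.8 = 285.7 N. ΣFx = 0 ⇒ N_wall = f, so at the slipping point N = 285.7 N.
Substituting: 285.7×2.801 = 79.13 + 267.2·d ⇒ d = (800.2 − 79.13) / 267.2 = 2.7 m.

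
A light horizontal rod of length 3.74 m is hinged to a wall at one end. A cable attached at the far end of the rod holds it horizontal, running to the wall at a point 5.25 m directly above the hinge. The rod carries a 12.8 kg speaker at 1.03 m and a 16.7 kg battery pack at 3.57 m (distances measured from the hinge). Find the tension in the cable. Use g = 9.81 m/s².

About the hinge:
Speaker: 12.8 × 9.81 = 125.6 N down at 1.03 m → arm 1.03 m, τ = 125.6 × 1.03 = 129.4 N·m clockwise.
Battery pack: 16.7 × 9.81 = 163.8 N down at 3.57 m → arm 3.57 m, τ = 163.8 × 3.57 = 584.8 N·m clockwise.
Total clockwise load moment = 714.2 N·m.
The cable tension T acts at 3.74 m; only its component perpendicular to the rod, T sinθ, produces torque. sinθ = h/√(h²+d²) = 5.25/√(5.25²+3.74²) = 0.8145.
Setting net torque to zero: T × 3.74 × 0.8145 = 714.2 → T = 714.2 / 3.046 = 234 N.

T ≈ 234 N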